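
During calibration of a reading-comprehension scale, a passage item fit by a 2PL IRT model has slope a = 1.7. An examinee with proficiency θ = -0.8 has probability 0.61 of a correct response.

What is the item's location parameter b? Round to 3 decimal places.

P(θ) = 1 / (1 + exp(−a(θ − b)))
logit(0.61) = ln(0.61/0.39) = 0.4473
b = θ − logit/(a) = -0.8 − 0.4473/1.7000 = -1.0631

-1.063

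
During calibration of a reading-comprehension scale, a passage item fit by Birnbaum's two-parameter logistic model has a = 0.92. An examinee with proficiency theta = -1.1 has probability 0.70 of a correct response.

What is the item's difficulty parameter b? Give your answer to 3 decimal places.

P(theta) = 1 / (1 + exp(−a(theta − b)))
logit(0.70) = ln(0.70/0.30) = 0.8473
b = theta − logit/(a) = -1.1 − 0.8473/0.9200 = -2.0210

-2.021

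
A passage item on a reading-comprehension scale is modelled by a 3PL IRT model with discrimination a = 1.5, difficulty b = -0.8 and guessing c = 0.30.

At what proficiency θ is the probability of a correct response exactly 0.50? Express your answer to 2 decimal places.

-1.41

P(θ) = c + (1 − c) · 1 / (1 + exp(−a(θ − b)))
Remove guessing floor: (0.50 − 0.30)/(1 − 0.30) = 0.2857
logit = ln(0.2857/0.7143) = -0.9163
θ = b + logit/(a) = -0.8 + (-0.9163)/1.5000 = -1.4109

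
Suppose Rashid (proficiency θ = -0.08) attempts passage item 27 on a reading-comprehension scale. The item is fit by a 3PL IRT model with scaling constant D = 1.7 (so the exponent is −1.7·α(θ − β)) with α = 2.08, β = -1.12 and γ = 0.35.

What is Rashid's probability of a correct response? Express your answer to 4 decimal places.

0.9840

P(θ) = γ + (1 − γ) · 1 / (1 + exp(−D·α(θ − β)))
Exponent: 1.7 × 2.08 × (-0.08 − (-1.12)) = 3.6774
1/(1 + e^{-3.6774}) = 0.9753
P = 0.35 + 0.65 × 0.9753 = 0.9840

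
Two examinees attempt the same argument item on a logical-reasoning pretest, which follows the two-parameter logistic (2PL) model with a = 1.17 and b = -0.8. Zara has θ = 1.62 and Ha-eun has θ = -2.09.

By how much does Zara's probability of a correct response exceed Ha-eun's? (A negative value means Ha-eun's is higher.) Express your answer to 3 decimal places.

0.763

P(θ) = 1 / (1 + exp(−a(θ − b)))
P(Zara) = 0.9443  [exponent 2.8314]
P(Ha-eun) = 0.1810  [exponent -1.5093]
Difference = 0.9443 − 0.1810 = 0.7633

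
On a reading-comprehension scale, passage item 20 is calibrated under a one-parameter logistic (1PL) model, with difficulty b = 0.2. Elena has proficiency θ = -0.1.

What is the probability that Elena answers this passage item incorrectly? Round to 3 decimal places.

P(θ) = 1 / (1 + exp(−(θ − b)))
Exponent: (-0.1 − 0.2) = -0.3000
1/(1 + e^{0.3000}) = 0.4256
P = 0.4256
P(incorrect) = 1 − 0.4256 = 0.5744

0.574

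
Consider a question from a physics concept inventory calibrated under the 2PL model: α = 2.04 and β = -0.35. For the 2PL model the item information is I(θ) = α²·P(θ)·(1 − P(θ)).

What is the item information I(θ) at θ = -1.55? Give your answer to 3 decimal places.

P = 1/(1+e^{2.4480}) = 0.0796
P(1−P) = 0.0796 × 0.9204 = 0.0733
I = α² × P(1−P) = 2.04² × 0.0733 = 0.30484

0.305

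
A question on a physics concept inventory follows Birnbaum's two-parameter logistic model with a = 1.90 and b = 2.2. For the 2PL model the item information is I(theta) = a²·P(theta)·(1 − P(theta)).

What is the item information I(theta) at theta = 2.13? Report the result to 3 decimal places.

0.899

P = 1/(1+e^{0.1330}) = 0.4668
P(1−P) = 0.4668 × 0.5332 = 0.2489
I = a² × P(1−P) = 1.90² × 0.2489 = 0.89852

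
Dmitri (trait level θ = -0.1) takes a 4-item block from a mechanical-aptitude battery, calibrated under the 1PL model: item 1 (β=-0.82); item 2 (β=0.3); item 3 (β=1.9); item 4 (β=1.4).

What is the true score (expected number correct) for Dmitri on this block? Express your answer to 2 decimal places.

P(θ) = 1 / (1 + exp(−(θ − β)))
P_1 = 1/(1+e^{-0.7200}) = 0.6726
P_2 = 1/(1+e^{0.4000}) = 0.4013
P_3 = 1/(1+e^{2.0000}) = 0.1192
P_4 = 1/(1+e^{1.5000}) = 0.1824
E[score] = 0.6726 + 0.4013 + 0.1192 + 0.1824 = 1.3755

1.38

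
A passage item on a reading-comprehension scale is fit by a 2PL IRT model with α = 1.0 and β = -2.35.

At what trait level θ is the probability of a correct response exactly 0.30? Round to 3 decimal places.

-3.197

P(θ) = 1 / (1 + exp(−α(θ − β)))
logit = ln(0.3000/0.7000) = -0.8473
θ = β + logit/(α) = -2.35 + (-0.8473)/1.0000 = -3.1973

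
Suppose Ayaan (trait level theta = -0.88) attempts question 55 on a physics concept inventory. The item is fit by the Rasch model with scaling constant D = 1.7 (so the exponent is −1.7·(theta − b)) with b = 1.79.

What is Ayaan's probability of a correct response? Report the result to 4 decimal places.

P(theta) = 1 / (1 + exp(−D·(theta − b)))
Exponent: 1.7 × (-0.88 − 1.79) = -4.5390
1/(1 + e^{4.5390}) = 0.0106
P = 0.0106

0.0106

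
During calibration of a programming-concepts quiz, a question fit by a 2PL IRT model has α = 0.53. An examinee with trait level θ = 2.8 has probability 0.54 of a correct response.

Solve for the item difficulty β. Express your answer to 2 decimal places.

P(θ) = 1 / (1 + exp(−α(θ − β)))
logit(0.54) = ln(0.54/0.46) = 0.1603
β = θ − logit/(α) = 2.8 − 0.1603/0.5300 = 2.4975

2.50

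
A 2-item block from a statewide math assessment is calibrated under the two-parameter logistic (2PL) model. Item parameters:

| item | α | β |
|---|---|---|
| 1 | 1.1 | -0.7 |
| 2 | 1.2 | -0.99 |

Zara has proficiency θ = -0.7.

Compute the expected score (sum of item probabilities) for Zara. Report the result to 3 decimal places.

P(θ) = 1 / (1 + exp(−α(θ − β)))
P_1 = 1/(1+e^{0.0000}) = 0.5000
P_2 = 1/(1+e^{-0.3480}) = 0.5861
E[score] = 0.5000 + 0.5861 = 1.0861

1.086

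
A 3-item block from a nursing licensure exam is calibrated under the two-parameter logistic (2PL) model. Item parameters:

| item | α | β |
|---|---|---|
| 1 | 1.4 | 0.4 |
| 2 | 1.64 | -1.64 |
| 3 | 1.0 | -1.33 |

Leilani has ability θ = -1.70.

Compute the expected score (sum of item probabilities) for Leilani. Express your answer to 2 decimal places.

0.93

P(θ) = 1 / (1 + exp(−α(θ − β)))
P_1 = 1/(1+e^{2.9400}) = 0.0502
P_2 = 1/(1+e^{0.0984}) = 0.4754
P_3 = 1/(1+e^{0.3700}) = 0.4085
E[score] = 0.0502 + 0.4754 + 0.4085 = 0.9342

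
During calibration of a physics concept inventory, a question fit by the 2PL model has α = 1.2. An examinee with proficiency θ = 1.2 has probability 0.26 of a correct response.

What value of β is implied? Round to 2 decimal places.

P(θ) = 1 / (1 + exp(−α(θ − β)))
logit(0.26) = ln(0.26/0.74) = -1.0460
β = θ − logit/(α) = 1.2 − (-1.0460)/1.2000 = 2.0716

2.07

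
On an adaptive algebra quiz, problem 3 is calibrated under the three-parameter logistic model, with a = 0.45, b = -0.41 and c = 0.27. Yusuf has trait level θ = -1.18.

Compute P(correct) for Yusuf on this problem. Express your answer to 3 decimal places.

P(θ) = c + (1 − c) · 1 / (1 + exp(−a(θ − b)))
Exponent: 0.45 × (-1.18 − (-0.41)) = -0.3465
1/(1 + e^{0.3465}) = 0.4142
P = 0.27 + 0.73 × 0.4142 = 0.5724

0.572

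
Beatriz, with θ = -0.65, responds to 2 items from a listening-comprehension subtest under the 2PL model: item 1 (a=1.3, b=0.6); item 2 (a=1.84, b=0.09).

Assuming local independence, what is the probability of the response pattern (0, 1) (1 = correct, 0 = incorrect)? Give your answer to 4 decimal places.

0.1704

P(θ) = 1 / (1 + exp(−a(θ − b)))
P_1 = 1/(1+e^{1.6250}) = 0.1645
P_2 = 1/(1+e^{1.3616}) = 0.2040
L = (1−P_1) × P_2 = 0.8355 × 0.2040 = 0.17042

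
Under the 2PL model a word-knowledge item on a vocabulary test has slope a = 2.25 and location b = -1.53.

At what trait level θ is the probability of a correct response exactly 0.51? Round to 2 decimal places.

P(θ) = 1 / (1 + exp(−a(θ − b)))
logit = ln(0.5100/0.4900) = 0.0400
θ = b + logit/(a) = -1.53 + 0.0400/2.2500 = -1.5122

-1.51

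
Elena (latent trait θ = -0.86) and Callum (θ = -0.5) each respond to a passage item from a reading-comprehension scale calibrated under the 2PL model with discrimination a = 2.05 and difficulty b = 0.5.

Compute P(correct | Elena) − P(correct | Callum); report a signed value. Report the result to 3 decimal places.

-0.056

P(θ) = 1 / (1 + exp(−a(θ − b)))
P(Elena) = 0.0580  [exponent -2.7880]
P(Callum) = 0.1141  [exponent -2.0500]
Difference = 0.0580 − 0.1141 = -0.0561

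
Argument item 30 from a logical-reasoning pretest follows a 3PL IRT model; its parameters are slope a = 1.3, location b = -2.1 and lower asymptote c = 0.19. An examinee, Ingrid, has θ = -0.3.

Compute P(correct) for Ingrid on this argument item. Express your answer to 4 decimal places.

0.9288

P(θ) = c + (1 − c) · 1 / (1 + exp(−a(θ − b)))
Exponent: 1.3 × (-0.3 − (-2.1)) = 2.3400
1/(1 + e^{-2.3400}) = 0.9121
P = 0.19 + 0.81 × 0.9121 = 0.9288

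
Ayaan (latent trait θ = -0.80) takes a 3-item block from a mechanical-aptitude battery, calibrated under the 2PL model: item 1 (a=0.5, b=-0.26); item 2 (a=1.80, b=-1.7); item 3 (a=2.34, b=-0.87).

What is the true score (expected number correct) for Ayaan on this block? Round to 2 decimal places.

1.81

P(θ) = 1 / (1 + exp(−a(θ − b)))
P_1 = 1/(1+e^{0.2700}) = 0.4329
P_2 = 1/(1+e^{-1.6200}) = 0.8348
P_3 = 1/(1+e^{-0.1638}) = 0.5409
E[score] = 0.4329 + 0.8348 + 0.5409 = 1.8086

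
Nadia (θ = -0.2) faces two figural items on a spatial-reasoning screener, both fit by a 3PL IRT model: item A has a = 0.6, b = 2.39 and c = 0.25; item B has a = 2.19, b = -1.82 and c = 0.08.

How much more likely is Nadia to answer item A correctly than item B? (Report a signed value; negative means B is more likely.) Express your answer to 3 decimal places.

-0.593

P(θ) = c + (1 − c) · 1 / (1 + exp(−a(θ − b)))
P_A = 0.3809
P_B = 0.9743
P_A − P_B = -0.5934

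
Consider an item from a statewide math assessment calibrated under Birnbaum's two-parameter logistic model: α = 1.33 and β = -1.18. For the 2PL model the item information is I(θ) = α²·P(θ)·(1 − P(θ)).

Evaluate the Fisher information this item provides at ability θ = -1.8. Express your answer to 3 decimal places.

P = 1/(1+e^{0.8246}) = 0.3048
P(1−P) = 0.3048 × 0.6952 = 0.2119
I = α² × P(1−P) = 1.33² × 0.2119 = 0.37482

0.375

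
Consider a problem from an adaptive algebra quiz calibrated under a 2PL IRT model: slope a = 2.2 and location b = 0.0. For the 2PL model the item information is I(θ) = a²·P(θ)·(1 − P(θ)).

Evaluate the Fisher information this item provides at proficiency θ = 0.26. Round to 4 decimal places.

1.1162

P = 1/(1+e^{-0.5720}) = 0.6392
P(1−P) = 0.6392 × 0.3608 = 0.2306
I = a² × P(1−P) = 2.2² × 0.2306 = 1.11618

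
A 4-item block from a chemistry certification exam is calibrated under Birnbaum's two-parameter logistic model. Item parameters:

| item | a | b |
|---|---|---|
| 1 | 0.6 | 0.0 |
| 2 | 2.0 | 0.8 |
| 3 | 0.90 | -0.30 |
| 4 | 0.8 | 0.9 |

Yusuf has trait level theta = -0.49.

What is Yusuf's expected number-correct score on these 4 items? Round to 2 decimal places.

1.20

P(theta) = 1 / (1 + exp(−a(theta − b)))
P_1 = 1/(1+e^{0.2940}) = 0.4270
P_2 = 1/(1+e^{2.5800}) = 0.0704
P_3 = 1/(1+e^{0.1710}) = 0.4574
P_4 = 1/(1+e^{1.1120}) = 0.2475
E[score] = 0.4270 + 0.0704 + 0.4574 + 0.2475 = 1.2023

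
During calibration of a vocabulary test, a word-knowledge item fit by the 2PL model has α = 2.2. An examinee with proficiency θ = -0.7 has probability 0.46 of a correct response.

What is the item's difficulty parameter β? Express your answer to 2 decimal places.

P(θ) = 1 / (1 + exp(−α(θ − β)))
logit(0.46) = ln(0.46/0.54) = -0.1603
β = θ − logit/(α) = -0.7 − (-0.1603)/2.2000 = -0.6271

-0.63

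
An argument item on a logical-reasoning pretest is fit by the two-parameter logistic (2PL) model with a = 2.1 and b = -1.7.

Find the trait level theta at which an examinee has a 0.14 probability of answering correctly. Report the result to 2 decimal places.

-2.56

P(theta) = 1 / (1 + exp(−a(theta − b)))
logit = ln(0.1400/0.8600) = -1.8153
theta = b + logit/(a) = -1.7 + (-1.8153)/2.1000 = -2.5644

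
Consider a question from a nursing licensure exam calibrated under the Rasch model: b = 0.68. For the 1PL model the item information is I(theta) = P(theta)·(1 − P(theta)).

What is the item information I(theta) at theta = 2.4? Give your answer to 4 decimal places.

P = 1/(1+e^{-1.7200}) = 0.8481
P(1−P) = 0.8481 × 0.1519 = 0.1288
I = P(1−P) = 0.12881

0.1288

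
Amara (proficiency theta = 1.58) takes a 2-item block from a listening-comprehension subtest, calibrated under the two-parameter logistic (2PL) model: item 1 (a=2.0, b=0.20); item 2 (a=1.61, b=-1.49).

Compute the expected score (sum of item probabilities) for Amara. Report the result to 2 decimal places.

1.93

P(theta) = 1 / (1 + exp(−a(theta − b)))
P_1 = 1/(1+e^{-2.7600}) = 0.9405
P_2 = 1/(1+e^{-4.9427}) = 0.9929
E[score] = 0.9405 + 0.9929 = 1.9334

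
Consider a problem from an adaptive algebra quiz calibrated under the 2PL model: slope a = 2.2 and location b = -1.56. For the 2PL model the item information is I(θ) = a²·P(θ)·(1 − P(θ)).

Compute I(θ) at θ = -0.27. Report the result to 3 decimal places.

0.253

P = 1/(1+e^{-2.8380}) = 0.9447
P(1−P) = 0.9447 × 0.0553 = 0.0522
I = a² × P(1−P) = 2.2² × 0.0522 = 0.25287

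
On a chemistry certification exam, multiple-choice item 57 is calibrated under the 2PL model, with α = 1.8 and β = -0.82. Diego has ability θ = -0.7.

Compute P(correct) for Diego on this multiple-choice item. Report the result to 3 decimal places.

0.554

P(θ) = 1 / (1 + exp(−α(θ − β)))
Exponent: 1.8 × (-0.7 − (-0.82)) = 0.2160
1/(1 + e^{-0.2160}) = 0.5538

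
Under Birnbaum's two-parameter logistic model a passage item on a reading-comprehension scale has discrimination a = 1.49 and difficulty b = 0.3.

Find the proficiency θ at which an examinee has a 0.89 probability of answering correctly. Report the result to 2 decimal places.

1.70

P(θ) = 1 / (1 + exp(−a(θ − b)))
logit = ln(0.8900/0.1100) = 2.0907
θ = b + logit/(a) = 0.3 + 2.0907/1.4900 = 1.7032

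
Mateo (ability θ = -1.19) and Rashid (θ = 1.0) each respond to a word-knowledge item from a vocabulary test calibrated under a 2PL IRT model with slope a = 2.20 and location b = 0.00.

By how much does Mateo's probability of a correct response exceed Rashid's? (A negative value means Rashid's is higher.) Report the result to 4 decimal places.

-0.8323

P(θ) = 1 / (1 + exp(−a(θ − b)))
P(Mateo) = 0.0680  [exponent -2.6180]
P(Rashid) = 0.9002  [exponent 2.2000]
Difference = 0.0680 − 0.9002 = -0.8323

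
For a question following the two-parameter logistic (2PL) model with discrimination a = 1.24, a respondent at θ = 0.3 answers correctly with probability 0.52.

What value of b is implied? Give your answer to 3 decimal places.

P(θ) = 1 / (1 + exp(−a(θ − b)))
logit(0.52) = ln(0.52/0.48) = 0.0800
b = θ − logit/(a) = 0.3 − 0.0800/1.2400 = 0.2354

0.235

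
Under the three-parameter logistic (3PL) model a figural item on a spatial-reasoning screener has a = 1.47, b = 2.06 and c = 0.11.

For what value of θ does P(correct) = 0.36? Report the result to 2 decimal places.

1.42

P(θ) = c + (1 − c) · 1 / (1 + exp(−a(θ − b)))
Remove guessing floor: (0.36 − 0.11)/(1 − 0.11) = 0.2809
logit = ln(0.2809/0.7191) = -0.9400
θ = b + logit/(a) = 2.06 + (-0.9400)/1.4700 = 1.4205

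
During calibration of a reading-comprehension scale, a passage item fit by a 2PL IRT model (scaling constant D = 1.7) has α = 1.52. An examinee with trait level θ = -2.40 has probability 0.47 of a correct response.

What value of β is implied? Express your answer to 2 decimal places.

P(θ) = 1 / (1 + exp(−D·α(θ − β)))
logit(0.47) = ln(0.47/0.53) = -0.1201
β = θ − logit/(1.7·α) = -2.40 − (-0.1201)/2.5840 = -2.3535

-2.35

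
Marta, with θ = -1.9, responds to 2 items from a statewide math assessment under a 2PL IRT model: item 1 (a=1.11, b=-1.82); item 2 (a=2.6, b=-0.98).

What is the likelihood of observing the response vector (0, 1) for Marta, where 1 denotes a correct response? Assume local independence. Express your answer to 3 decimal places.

P(θ) = 1 / (1 + exp(−a(θ − b)))
P_1 = 1/(1+e^{0.0888}) = 0.4778
P_2 = 1/(1+e^{2.3920}) = 0.0838
L = (1−P_1) × P_2 = 0.5222 × 0.0838 = 0.04375

0.044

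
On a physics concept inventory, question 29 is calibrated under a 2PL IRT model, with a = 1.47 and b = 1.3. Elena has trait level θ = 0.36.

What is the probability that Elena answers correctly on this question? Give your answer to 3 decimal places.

0.201

P(θ) = 1 / (1 + exp(−a(θ − b)))
Exponent: 1.47 × (0.36 − 1.3) = -1.3818
1/(1 + e^{1.3818}) = 0.2007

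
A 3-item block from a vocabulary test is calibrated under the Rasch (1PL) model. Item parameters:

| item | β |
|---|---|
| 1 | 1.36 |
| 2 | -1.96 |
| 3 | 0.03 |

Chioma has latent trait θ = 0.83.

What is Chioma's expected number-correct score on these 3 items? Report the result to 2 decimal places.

2.00

P(θ) = 1 / (1 + exp(−(θ − β)))
P_1 = 1/(1+e^{0.5300}) = 0.3705
P_2 = 1/(1+e^{-2.7900}) = 0.9421
P_3 = 1/(1+e^{-0.8000}) = 0.6900
E[score] = 0.3705 + 0.9421 + 0.6900 = 2.0026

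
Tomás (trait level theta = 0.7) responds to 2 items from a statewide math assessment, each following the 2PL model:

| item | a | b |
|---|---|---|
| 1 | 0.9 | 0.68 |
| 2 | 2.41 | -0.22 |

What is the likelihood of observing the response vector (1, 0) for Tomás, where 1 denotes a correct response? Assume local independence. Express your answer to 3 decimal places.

P(theta) = 1 / (1 + exp(−a(theta − b)))
P_1 = 1/(1+e^{-0.0180}) = 0.5045
P_2 = 1/(1+e^{-2.2172}) = 0.9018
L = P_1 × (1−P_2) = 0.5045 × 0.0982 = 0.04955

0.050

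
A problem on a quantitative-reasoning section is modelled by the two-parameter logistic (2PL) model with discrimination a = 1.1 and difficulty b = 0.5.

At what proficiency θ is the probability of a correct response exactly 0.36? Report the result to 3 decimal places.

P(θ) = 1 / (1 + exp(−a(θ − b)))
logit = ln(0.3600/0.6400) = -0.5754
θ = b + logit/(a) = 0.5 + (-0.5754)/1.1000 = -0.0231

-0.023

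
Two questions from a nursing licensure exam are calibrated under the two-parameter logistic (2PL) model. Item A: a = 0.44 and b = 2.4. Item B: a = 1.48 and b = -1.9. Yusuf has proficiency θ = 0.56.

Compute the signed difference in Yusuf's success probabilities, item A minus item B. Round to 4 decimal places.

-0.6665

P(θ) = 1 / (1 + exp(−a(θ − b)))
P_A = 0.3080
P_B = 0.9744
P_A − P_B = -0.6665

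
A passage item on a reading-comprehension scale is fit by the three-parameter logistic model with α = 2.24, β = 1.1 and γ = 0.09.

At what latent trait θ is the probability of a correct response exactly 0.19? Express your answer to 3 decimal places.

P(θ) = γ + (1 − γ) · 1 / (1 + exp(−α(θ − β)))
Remove guessing floor: (0.19 − 0.09)/(1 − 0.09) = 0.1099
logit = ln(0.1099/0.8901) = -2.0919
θ = β + logit/(α) = 1.1 + (-2.0919)/2.2400 = 0.1661

0.166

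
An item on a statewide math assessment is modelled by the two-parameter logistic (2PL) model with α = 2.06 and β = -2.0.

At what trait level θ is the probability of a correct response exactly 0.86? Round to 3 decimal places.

P(θ) = 1 / (1 + exp(−α(θ − β)))
logit = ln(0.8600/0.1400) = 1.8153
θ = β + logit/(α) = -2.0 + 1.8153/2.0600 = -1.1188

-1.119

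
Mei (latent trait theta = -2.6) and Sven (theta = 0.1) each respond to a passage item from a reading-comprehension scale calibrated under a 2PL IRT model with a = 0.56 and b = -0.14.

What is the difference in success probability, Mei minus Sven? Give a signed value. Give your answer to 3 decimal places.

P(theta) = 1 / (1 + exp(−a(theta − b)))
P(Mei) = 0.2014  [exponent -1.3776]
P(Sven) = 0.5335  [exponent 0.1344]
Difference = 0.2014 − 0.5335 = -0.3322

-0.332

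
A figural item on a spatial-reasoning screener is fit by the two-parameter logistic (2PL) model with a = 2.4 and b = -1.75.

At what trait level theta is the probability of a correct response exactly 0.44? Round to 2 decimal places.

-1.85

P(theta) = 1 / (1 + exp(−a(theta − b)))
logit = ln(0.4400/0.5600) = -0.2412
theta = b + logit/(a) = -1.75 + (-0.2412)/2.4000 = -1.8505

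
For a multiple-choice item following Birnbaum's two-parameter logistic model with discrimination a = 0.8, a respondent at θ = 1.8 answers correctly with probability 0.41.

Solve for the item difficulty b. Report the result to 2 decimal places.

P(θ) = 1 / (1 + exp(−a(θ − b)))
logit(0.41) = ln(0.41/0.59) = -0.3640
b = θ − logit/(a) = 1.8 − (-0.3640)/0.8000 = 2.2550

2.25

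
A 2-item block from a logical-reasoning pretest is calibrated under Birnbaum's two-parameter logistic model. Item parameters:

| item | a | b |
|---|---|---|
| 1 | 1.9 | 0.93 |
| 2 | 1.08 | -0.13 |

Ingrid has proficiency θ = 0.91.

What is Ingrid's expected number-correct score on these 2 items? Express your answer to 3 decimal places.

P(θ) = 1 / (1 + exp(−a(θ − b)))
P_1 = 1/(1+e^{0.0380}) = 0.4905
P_2 = 1/(1+e^{-1.1232}) = 0.7546
E[score] = 0.4905 + 0.7546 = 1.2451

1.245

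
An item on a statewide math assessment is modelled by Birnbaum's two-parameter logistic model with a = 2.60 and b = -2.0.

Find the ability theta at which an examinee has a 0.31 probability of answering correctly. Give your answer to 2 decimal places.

-2.31

P(theta) = 1 / (1 + exp(−a(theta − b)))
logit = ln(0.3100/0.6900) = -0.8001
theta = b + logit/(a) = -2.0 + (-0.8001)/2.6000 = -2.3077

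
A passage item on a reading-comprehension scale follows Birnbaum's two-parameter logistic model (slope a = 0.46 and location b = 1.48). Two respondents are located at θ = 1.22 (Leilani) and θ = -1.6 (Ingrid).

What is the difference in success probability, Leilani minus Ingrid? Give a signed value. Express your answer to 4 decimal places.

P(θ) = 1 / (1 + exp(−a(θ − b)))
P(Leilani) = 0.4701  [exponent -0.1196]
P(Ingrid) = 0.1952  [exponent -1.4168]
Difference = 0.4701 − 0.1952 = 0.2750

0.2750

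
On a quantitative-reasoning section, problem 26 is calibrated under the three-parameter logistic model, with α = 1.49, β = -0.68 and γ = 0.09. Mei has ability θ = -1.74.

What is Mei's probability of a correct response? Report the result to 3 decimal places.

0.246

P(θ) = γ + (1 − γ) · 1 / (1 + exp(−α(θ − β)))
Exponent: 1.49 × (-1.74 − (-0.68)) = -1.5794
1/(1 + e^{1.5794}) = 0.1709
P = 0.09 + 0.91 × 0.1709 = 0.2455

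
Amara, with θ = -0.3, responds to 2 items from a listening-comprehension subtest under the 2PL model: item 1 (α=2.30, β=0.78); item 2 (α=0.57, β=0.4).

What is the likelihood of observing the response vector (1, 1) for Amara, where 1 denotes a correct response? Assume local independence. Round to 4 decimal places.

P(θ) = 1 / (1 + exp(−α(θ − β)))
P_1 = 1/(1+e^{2.4840}) = 0.0770
P_2 = 1/(1+e^{0.3990}) = 0.4016
L = P_1 × P_2 = 0.0770 × 0.4016 = 0.03091

0.0309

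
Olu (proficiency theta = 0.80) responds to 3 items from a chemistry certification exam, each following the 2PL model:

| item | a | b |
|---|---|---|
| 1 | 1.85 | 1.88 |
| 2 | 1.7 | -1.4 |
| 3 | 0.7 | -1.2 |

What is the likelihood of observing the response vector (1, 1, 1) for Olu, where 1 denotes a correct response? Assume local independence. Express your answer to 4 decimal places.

0.0936

P(theta) = 1 / (1 + exp(−a(theta − b)))
P_1 = 1/(1+e^{1.9980}) = 0.1194
P_2 = 1/(1+e^{-3.7400}) = 0.9768
P_3 = 1/(1+e^{-1.4000}) = 0.8022
L = P_1 × P_2 × P_3 = 0.1194 × 0.9768 × 0.8022 = 0.09357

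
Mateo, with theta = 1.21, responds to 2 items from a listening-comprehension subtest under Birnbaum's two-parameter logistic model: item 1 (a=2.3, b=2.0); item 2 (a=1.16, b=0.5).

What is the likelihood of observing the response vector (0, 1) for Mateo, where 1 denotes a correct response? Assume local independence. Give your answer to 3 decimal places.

0.598

P(theta) = 1 / (1 + exp(−a(theta − b)))
P_1 = 1/(1+e^{1.8170}) = 0.1398
P_2 = 1/(1+e^{-0.8236}) = 0.6950
L = (1−P_1) × P_2 = 0.8602 × 0.6950 = 0.59784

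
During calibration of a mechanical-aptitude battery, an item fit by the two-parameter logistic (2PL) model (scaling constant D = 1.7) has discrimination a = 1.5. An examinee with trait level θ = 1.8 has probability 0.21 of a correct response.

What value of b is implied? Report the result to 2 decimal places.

2.32

P(θ) = 1 / (1 + exp(−D·a(θ − b)))
logit(0.21) = ln(0.21/0.79) = -1.3249
b = θ − logit/(1.7·a) = 1.8 − (-1.3249)/2.5500 = 2.3196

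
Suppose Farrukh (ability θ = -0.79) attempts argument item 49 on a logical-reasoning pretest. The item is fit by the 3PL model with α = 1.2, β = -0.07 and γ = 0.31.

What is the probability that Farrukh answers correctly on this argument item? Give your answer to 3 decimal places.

0.515

P(θ) = γ + (1 − γ) · 1 / (1 + exp(−α(θ − β)))
Exponent: 1.2 × (-0.79 − (-0.07)) = -0.8640
1/(1 + e^{0.8640}) = 0.2965
P = 0.31 + 0.69 × 0.2965 = 0.5146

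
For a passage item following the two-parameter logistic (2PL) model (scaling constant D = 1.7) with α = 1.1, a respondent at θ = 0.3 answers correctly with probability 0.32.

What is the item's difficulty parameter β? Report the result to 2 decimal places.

P(θ) = 1 / (1 + exp(−D·α(θ − β)))
logit(0.32) = ln(0.32/0.68) = -0.7538
β = θ − logit/(1.7·α) = 0.3 − (-0.7538)/1.8700 = 0.7031

0.70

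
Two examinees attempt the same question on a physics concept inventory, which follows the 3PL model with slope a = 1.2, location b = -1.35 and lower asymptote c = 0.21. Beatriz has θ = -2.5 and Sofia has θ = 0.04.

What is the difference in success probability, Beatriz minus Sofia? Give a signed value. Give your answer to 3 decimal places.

P(θ) = c + (1 − c) · 1 / (1 + exp(−a(θ − b)))
P(Beatriz) = 0.3688  [exponent -1.3800]
P(Sofia) = 0.8746  [exponent 1.6680]
Difference = 0.3688 − 0.8746 = -0.5058

-0.506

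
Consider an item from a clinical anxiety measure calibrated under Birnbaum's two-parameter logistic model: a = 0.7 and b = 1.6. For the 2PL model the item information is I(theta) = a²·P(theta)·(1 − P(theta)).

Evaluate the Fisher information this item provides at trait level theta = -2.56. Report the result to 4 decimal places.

P = 1/(1+e^{2.9120}) = 0.0516
P(1−P) = 0.0516 × 0.9484 = 0.0489
I = a² × P(1−P) = 0.7² × 0.0489 = 0.02396

0.0240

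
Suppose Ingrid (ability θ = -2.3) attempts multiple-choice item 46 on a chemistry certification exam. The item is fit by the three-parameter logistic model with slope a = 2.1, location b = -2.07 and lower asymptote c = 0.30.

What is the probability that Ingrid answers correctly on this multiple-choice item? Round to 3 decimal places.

0.567

P(θ) = c + (1 − c) · 1 / (1 + exp(−a(θ − b)))
Exponent: 2.1 × (-2.3 − (-2.07)) = -0.4830
1/(1 + e^{0.4830}) = 0.3815
P = 0.30 + 0.70 × 0.3815 = 0.5671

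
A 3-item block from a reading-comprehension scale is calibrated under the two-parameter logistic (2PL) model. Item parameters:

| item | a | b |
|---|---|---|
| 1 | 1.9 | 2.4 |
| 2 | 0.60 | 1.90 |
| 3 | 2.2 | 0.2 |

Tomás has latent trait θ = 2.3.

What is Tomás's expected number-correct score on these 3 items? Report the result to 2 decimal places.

P(θ) = 1 / (1 + exp(−a(θ − b)))
P_1 = 1/(1+e^{0.1900}) = 0.4526
P_2 = 1/(1+e^{-0.2400}) = 0.5597
P_3 = 1/(1+e^{-4.6200}) = 0.9902
E[score] = 0.4526 + 0.5597 + 0.9902 = 2.0026

2.00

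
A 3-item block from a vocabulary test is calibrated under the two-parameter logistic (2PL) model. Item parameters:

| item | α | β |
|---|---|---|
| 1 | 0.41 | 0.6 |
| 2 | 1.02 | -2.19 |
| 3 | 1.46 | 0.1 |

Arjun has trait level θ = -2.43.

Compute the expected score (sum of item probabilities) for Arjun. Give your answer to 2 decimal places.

0.69

P(θ) = 1 / (1 + exp(−α(θ − β)))
P_1 = 1/(1+e^{1.2423}) = 0.2240
P_2 = 1/(1+e^{0.2448}) = 0.4391
P_3 = 1/(1+e^{3.6938}) = 0.0243
E[score] = 0.2240 + 0.4391 + 0.0243 = 0.6874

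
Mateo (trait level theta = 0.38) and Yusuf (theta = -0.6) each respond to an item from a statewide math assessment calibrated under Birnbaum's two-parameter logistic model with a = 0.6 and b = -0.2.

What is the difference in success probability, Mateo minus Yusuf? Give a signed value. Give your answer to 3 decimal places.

0.146

P(theta) = 1 / (1 + exp(−a(theta − b)))
P(Mateo) = 0.5861  [exponent 0.3480]
P(Yusuf) = 0.4403  [exponent -0.2400]
Difference = 0.5861 − 0.4403 = 0.1458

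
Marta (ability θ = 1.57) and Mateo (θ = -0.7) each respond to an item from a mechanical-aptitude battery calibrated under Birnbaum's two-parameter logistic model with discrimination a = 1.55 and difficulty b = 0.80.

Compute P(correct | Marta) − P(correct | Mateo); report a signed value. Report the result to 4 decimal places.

0.6783

P(θ) = 1 / (1 + exp(−a(θ − b)))
P(Marta) = 0.7674  [exponent 1.1935]
P(Mateo) = 0.0891  [exponent -2.3250]
Difference = 0.7674 − 0.0891 = 0.6783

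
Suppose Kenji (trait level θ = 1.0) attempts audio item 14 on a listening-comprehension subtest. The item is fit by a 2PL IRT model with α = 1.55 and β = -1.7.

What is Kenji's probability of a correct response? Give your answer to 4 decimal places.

0.9850

P(θ) = 1 / (1 + exp(−α(θ − β)))
Exponent: 1.55 × (1.0 − (-1.7)) = 4.1850
1/(1 + e^{-4.1850}) = 0.9850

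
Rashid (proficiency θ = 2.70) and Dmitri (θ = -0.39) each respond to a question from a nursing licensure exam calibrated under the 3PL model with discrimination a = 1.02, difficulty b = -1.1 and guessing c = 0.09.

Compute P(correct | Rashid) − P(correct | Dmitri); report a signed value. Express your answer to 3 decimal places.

P(θ) = c + (1 − c) · 1 / (1 + exp(−a(θ − b)))
P(Rashid) = 0.9815  [exponent 3.8760]
P(Dmitri) = 0.7029  [exponent 0.7242]
Difference = 0.9815 − 0.7029 = 0.2786

0.279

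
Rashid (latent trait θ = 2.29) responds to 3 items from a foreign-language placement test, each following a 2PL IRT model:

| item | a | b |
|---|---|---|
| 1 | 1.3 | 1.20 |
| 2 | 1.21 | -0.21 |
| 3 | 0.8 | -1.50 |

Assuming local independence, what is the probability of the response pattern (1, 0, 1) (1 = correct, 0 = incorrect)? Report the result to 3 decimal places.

0.036

P(θ) = 1 / (1 + exp(−a(θ − b)))
P_1 = 1/(1+e^{-1.4170}) = 0.8049
P_2 = 1/(1+e^{-3.0250}) = 0.9537
P_3 = 1/(1+e^{-3.0320}) = 0.9540
L = P_1 × (1−P_2) × P_3 = 0.8049 × 0.0463 × 0.9540 = 0.03556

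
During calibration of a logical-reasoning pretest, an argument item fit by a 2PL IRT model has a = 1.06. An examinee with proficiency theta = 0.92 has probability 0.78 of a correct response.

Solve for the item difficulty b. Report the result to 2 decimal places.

-0.27

P(theta) = 1 / (1 + exp(−a(theta − b)))
logit(0.78) = ln(0.78/0.22) = 1.2657
b = theta − logit/(a) = 0.92 − 1.2657/1.0600 = -0.2740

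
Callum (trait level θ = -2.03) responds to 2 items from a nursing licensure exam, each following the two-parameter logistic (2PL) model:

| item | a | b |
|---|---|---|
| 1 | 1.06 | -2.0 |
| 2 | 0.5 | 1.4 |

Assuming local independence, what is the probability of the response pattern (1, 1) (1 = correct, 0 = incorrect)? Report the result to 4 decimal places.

0.0750

P(θ) = 1 / (1 + exp(−a(θ − b)))
P_1 = 1/(1+e^{0.0318}) = 0.4921
P_2 = 1/(1+e^{1.7150}) = 0.1525
L = P_1 × P_2 = 0.4921 × 0.1525 = 0.07505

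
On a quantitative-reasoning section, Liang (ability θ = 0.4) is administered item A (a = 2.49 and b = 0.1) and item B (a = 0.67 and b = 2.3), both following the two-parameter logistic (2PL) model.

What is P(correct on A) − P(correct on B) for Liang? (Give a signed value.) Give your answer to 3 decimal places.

0.460

P(θ) = 1 / (1 + exp(−a(θ − b)))
P_A = 0.6785
P_B = 0.2187
P_A − P_B = 0.4598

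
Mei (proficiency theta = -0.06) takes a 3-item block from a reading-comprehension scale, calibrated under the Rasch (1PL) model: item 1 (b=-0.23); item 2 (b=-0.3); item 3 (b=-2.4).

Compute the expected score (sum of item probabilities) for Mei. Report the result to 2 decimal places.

2.01

P(theta) = 1 / (1 + exp(−(theta − b)))
P_1 = 1/(1+e^{-0.1700}) = 0.5424
P_2 = 1/(1+e^{-0.2400}) = 0.5597
P_3 = 1/(1+e^{-2.3400}) = 0.9121
E[score] = 0.5424 + 0.5597 + 0.9121 = 2.0142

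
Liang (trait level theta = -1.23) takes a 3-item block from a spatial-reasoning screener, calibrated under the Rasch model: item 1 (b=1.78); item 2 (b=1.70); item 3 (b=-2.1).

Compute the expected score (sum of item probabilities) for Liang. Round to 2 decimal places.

0.80

P(theta) = 1 / (1 + exp(−(theta − b)))
P_1 = 1/(1+e^{3.0100}) = 0.0470
P_2 = 1/(1+e^{2.9300}) = 0.0507
P_3 = 1/(1+e^{-0.8700}) = 0.7047
E[score] = 0.0470 + 0.0507 + 0.7047 = 0.8024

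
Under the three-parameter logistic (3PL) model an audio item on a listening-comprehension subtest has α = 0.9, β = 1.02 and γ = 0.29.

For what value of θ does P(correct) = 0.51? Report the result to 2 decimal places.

P(θ) = γ + (1 − γ) · 1 / (1 + exp(−α(θ − β)))
Remove guessing floor: (0.51 − 0.29)/(1 − 0.29) = 0.3099
logit = ln(0.3099/0.6901) = -0.8008
θ = β + logit/(α) = 1.02 + (-0.8008)/0.9000 = 0.1302

0.13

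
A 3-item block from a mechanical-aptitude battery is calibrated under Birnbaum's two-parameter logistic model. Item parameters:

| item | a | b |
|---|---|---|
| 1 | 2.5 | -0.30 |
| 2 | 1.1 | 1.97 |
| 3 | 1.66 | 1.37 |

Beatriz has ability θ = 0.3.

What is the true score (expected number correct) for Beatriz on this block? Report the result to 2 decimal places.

P(θ) = 1 / (1 + exp(−a(θ − b)))
P_1 = 1/(1+e^{-1.5000}) = 0.8176
P_2 = 1/(1+e^{1.8370}) = 0.1374
P_3 = 1/(1+e^{1.7762}) = 0.1448
E[score] = 0.8176 + 0.1374 + 0.1448 = 1.0998

1.10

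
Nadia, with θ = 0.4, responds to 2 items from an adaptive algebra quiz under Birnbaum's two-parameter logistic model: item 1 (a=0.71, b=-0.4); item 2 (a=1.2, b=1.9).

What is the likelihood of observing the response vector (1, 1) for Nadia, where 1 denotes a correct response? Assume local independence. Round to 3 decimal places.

0.091

P(θ) = 1 / (1 + exp(−a(θ − b)))
P_1 = 1/(1+e^{-0.5680}) = 0.6383
P_2 = 1/(1+e^{1.8000}) = 0.1419
L = P_1 × P_2 = 0.6383 × 0.1419 = 0.09054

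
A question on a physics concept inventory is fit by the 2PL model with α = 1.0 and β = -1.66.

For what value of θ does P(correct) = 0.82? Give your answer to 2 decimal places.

-0.14

P(θ) = 1 / (1 + exp(−α(θ − β)))
logit = ln(0.8200/0.1800) = 1.5163
θ = β + logit/(α) = -1.66 + 1.5163/1.0000 = -0.1437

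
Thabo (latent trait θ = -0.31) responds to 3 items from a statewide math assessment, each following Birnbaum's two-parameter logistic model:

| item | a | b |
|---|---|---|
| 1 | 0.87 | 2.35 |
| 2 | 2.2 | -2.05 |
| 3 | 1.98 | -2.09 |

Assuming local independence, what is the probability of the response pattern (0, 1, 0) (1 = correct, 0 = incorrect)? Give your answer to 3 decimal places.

0.025

P(θ) = 1 / (1 + exp(−a(θ − b)))
P_1 = 1/(1+e^{2.3142}) = 0.0900
P_2 = 1/(1+e^{-3.8280}) = 0.9787
P_3 = 1/(1+e^{-3.5244}) = 0.9714
L = (1−P_1) × P_2 × (1−P_3) = 0.9100 × 0.9787 × 0.0286 = 0.02550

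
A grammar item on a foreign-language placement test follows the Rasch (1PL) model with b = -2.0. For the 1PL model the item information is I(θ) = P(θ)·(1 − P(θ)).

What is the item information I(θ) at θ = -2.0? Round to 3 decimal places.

0.250

P = 1/(1+e^{0.0000}) = 0.5000
P(1−P) = 0.5000 × 0.5000 = 0.2500
I = P(1−P) = 0.25000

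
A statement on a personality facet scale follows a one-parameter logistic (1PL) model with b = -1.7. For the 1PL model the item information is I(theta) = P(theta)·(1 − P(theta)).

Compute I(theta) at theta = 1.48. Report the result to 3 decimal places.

0.038

P = 1/(1+e^{-3.1800}) = 0.9601
P(1−P) = 0.9601 × 0.0399 = 0.0383
I = P(1−P) = 0.03833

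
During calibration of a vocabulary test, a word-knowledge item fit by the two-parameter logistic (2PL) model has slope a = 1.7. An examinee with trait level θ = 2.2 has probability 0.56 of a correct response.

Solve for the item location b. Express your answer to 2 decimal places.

P(θ) = 1 / (1 + exp(−a(θ − b)))
logit(0.56) = ln(0.56/0.44) = 0.2412
b = θ − logit/(a) = 2.2 − 0.2412/1.7000 = 2.0581

2.06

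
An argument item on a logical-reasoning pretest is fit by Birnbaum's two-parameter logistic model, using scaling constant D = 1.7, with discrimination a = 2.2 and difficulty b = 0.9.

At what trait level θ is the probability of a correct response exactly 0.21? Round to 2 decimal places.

P(θ) = 1 / (1 + exp(−D·a(θ − b)))
logit = ln(0.2100/0.7900) = -1.3249
θ = b + logit/(1.7·a) = 0.9 + (-1.3249)/3.7400 = 0.5457

0.55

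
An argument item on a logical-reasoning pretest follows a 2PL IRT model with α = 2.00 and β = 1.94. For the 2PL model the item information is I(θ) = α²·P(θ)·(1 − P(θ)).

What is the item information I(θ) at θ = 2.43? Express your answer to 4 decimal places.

P = 1/(1+e^{-0.9800}) = 0.7271
P(1−P) = 0.7271 × 0.2729 = 0.1984
I = α² × P(1−P) = 2.00² × 0.1984 = 0.79369

0.7937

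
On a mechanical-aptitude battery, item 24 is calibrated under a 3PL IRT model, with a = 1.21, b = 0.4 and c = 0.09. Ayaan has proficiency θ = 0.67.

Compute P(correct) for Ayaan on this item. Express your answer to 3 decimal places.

0.619

P(θ) = c + (1 − c) · 1 / (1 + exp(−a(θ − b)))
Exponent: 1.21 × (0.67 − 0.4) = 0.3267
1/(1 + e^{-0.3267}) = 0.5810
P = 0.09 + 0.91 × 0.5810 = 0.6187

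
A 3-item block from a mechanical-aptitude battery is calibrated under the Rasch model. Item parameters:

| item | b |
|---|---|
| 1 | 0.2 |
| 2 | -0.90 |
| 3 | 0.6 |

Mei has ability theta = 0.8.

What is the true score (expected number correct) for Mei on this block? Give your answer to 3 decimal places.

2.041

P(theta) = 1 / (1 + exp(−(theta − b)))
P_1 = 1/(1+e^{-0.6000}) = 0.6457
P_2 = 1/(1+e^{-1.7000}) = 0.8455
P_3 = 1/(1+e^{-0.2000}) = 0.5498
E[score] = 0.6457 + 0.8455 + 0.5498 = 2.0410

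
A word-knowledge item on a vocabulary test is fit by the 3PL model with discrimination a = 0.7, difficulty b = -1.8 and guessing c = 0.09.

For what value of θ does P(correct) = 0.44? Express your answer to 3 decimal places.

P(θ) = c + (1 − c) · 1 / (1 + exp(−a(θ − b)))
Remove guessing floor: (0.44 − 0.09)/(1 − 0.09) = 0.3846
logit = ln(0.3846/0.6154) = -0.4700
θ = b + logit/(a) = -1.8 + (-0.4700)/0.7000 = -2.4714

-2.471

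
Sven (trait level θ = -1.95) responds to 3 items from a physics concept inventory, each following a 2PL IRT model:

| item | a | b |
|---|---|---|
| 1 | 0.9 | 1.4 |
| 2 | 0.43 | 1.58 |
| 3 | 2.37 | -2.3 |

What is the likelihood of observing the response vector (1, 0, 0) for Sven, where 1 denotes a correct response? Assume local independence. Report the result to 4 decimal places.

0.0116

P(θ) = 1 / (1 + exp(−a(θ − b)))
P_1 = 1/(1+e^{3.0150}) = 0.0468
P_2 = 1/(1+e^{1.5179}) = 0.1798
P_3 = 1/(1+e^{-0.8295}) = 0.6962
L = P_1 × (1−P_2) × (1−P_3) = 0.0468 × 0.8202 × 0.3038 = 0.01165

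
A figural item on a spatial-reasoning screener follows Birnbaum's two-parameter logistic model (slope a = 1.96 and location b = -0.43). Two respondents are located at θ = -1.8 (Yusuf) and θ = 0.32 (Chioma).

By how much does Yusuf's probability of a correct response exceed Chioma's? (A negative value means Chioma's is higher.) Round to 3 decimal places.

P(θ) = 1 / (1 + exp(−a(θ − b)))
P(Yusuf) = 0.0639  [exponent -2.6852]
P(Chioma) = 0.8131  [exponent 1.4700]
Difference = 0.0639 − 0.8131 = -0.7492

-0.749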